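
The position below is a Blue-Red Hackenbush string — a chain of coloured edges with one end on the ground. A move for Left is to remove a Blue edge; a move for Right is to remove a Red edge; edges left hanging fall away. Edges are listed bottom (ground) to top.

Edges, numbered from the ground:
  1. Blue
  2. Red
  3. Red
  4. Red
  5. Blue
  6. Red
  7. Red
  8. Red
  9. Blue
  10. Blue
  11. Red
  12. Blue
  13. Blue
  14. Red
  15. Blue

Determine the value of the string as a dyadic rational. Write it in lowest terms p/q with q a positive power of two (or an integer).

2267/16384

Prefix values for Blue Red Red Red Blue Red Red Red Blue Blue Red Blue Blue Red Blue via {L|R} + simplicity:
1 of 15 · B · max L 0 · min R +∞ ⇒ 1
2 of 15 · BR · max L 0 · min R 1 ⇒ 1/2
3 of 15 · BRR · max L 0 · min R 1/2 ⇒ 1/4
4 of 15 · BRRR · max L 0 · min R 1/4 ⇒ 1/8
5 of 15 · BRRRB · max L 1/8 · min R 1/4 ⇒ 3/16
6 of 15 · BRRRBR · max L 1/8 · min R 3/16 ⇒ 5/32
7 of 15 · BRRRBRR · max L 1/8 · min R 5/32 ⇒ 9/64
8 of 15 · BRRRBRRR · max L 1/8 · min R 9/64 ⇒ 17/128
9 of 15 · BRRRBRRRB · max L 17/128 · min R 9/64 ⇒ 35/256
10 of 15 · BRRRBRRRBB · max L 35/256 · min R 9/64 ⇒ 71/512
11 of 15 · BRRRBRRRBBR · max L 35/256 · min R 71/512 ⇒ 141/1024
12 of 15 · BRRRBRRRBBRB · max L 141/1024 · min R 71/512 ⇒ 283/2048
13 of 15 · BRRRBRRRBBRBB · max L 283/2048 · min R 71/512 ⇒ 567/4096
14 of 15 · BRRRBRRRBBRBBR · max L 283/2048 · min R 567/4096 ⇒ 1133/8192
15 of 15 · BRRRBRRRBBRBBRB · max L 1133/8192 · min R 567/4096 ⇒ 2267/16384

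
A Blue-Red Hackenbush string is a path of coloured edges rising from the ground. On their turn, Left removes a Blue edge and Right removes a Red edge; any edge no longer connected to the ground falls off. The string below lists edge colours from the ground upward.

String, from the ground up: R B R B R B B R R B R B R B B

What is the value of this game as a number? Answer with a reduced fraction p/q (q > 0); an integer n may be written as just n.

edge 1 of 15 (R): { ∅ | 0 } ⇒ -1
edge 2 of 15 (B): { -1 | 0 } ⇒ -1/2
edge 3 of 15 (R): { -1 | -1/2,0 } ⇒ -3/4
edge 4 of 15 (B): { -1,-3/4 | -1/2,0 } ⇒ -5/8
edge 5 of 15 (R): { -1,-3/4 | -5/8,-1/2,0 } ⇒ -11/16
edge 6 of 15 (B): { -1,-3/4,-11/16 | -5/8,-1/2,0 } ⇒ -21/32
edge 7 of 15 (B): { -1,-3/4,-11/16,-21/32 | -5/8,-1/2,0 } ⇒ -41/64
edge 8 of 15 (R): { -1,-3/4,-11/16,-21/32 | -41/64,-5/8,-1/2,0 } ⇒ -83/128
edge 9 of 15 (R): { -1,-3/4,-11/16,-21/32 | -83/128,-41/64,-5/8,-1/2,0 } ⇒ -167/256
edge 10 of 15 (B): { -1,-3/4,-11/16,-21/32,-167/256 | -83/128,-41/64,-5/8,-1/2,0 } ⇒ -333/512
edge 11 of 15 (R): { -1,-3/4,-11/16,-21/32,-167/256 | -333/512,-83/128,-41/64,-5/8,-1/2,0 } ⇒ -667/1024
edge 12 of 15 (B): { -1,-3/4,-11/16,-21/32,-167/256,-667/1024 | -333/512,-83/128,-41/64,-5/8,-1/2,0 } ⇒ -1333/2048
edge 13 of 15 (R): { -1,-3/4,-11/16,-21/32,-167/256,-667/1024 | -1333/2048,-333/512,-83/128,-41/64,-5/8,-1/2,0 } ⇒ -2667/4096
edge 14 of 15 (B): { -1,-3/4,-11/16,-21/32,-167/256,-667/1024,-2667/4096 | -1333/2048,-333/512,-83/128,-41/64,-5/8,-1/2,0 } ⇒ -5333/8192
edge 15 of 15 (B): { -1,-3/4,-11/16,-21/32,-167/256,-667/1024,-2667/4096,-5333/8192 | -1333/2048,-333/512,-83/128,-41/64,-5/8,-1/2,0 } ⇒ -10665/16384

-10665/16384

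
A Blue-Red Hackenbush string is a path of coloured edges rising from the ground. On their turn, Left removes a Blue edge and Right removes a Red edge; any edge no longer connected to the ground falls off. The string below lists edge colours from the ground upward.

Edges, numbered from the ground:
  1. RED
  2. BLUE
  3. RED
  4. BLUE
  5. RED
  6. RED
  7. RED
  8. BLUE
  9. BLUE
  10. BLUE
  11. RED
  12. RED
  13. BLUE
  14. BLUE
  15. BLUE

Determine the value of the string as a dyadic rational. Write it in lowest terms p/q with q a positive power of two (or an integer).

-11825/16384

val(R) = {  | 0 } ⇒ -1
val(RB) = { -1 | 0 } ⇒ -1/2
val(RBR) = { -1 | -1/2 0 } ⇒ -3/4
val(RBRB) = { -1 -3/4 | -1/2 0 } ⇒ -5/8
val(RBRBR) = { -1 -3/4 | -5/8 -1/2 0 } ⇒ -11/16
val(RBRBRR) = { -1 -3/4 | -11/16 -5/8 -1/2 0 } ⇒ -23/32
val(RBRBRRR) = { -1 -3/4 | -23/32 -11/16 -5/8 -1/2 0 } ⇒ -47/64
val(RBRBRRRB) = { -1 -3/4 -47/64 | -23/32 -11/16 -5/8 -1/2 0 } ⇒ -93/128
val(RBRBRRRBB) = { -1 -3/4 -47/64 -93/128 | -23/32 -11/16 -5/8 -1/2 0 } ⇒ -185/256
val(RBRBRRRBBB) = { -1 -3/4 -47/64 -93/128 -185/256 | -23/32 -11/16 -5/8 -1/2 0 } ⇒ -369/512
val(RBRBRRRBBBR) = { -1 -3/4 -47/64 -93/128 -185/256 | -369/512 -23/32 -11/16 -5/8 -1/2 0 } ⇒ -739/1024
val(RBRBRRRBBBRR) = { -1 -3/4 -47/64 -93/128 -185/256 | -739/1024 -369/512 -23/32 -11/16 -5/8 -1/2 0 } ⇒ -1479/2048
val(RBRBRRRBBBRRB) = { -1 -3/4 -47/64 -93/128 -185/256 -1479/2048 | -739/1024 -369/512 -23/32 -11/16 -5/8 -1/2 0 } ⇒ -2957/4096
val(RBRBRRRBBBRRBB) = { -1 -3/4 -47/64 -93/128 -185/256 -1479/2048 -2957/4096 | -739/1024 -369/512 -23/32 -11/16 -5/8 -1/2 0 } ⇒ -5913/8192
val(RBRBRRRBBBRRBBB) = { -1 -3/4 -47/64 -93/128 -185/256 -1479/2048 -2957/4096 -5913/8192 | -739/1024 -369/512 -23/32 -11/16 -5/8 -1/2 0 } ⇒ -11825/16384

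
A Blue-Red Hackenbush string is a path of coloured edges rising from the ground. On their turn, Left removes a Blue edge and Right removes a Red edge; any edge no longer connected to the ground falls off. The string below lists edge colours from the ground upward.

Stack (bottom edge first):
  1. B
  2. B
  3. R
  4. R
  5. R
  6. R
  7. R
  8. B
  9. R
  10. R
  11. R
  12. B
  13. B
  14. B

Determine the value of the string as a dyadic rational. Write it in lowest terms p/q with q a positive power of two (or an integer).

4239/4096

Build v(s[:k]) for k = 1..14, string s = B B R R R R R B R R R B B B.
v_1 [B]  L=[0]  R=[∅]  = 1
v_2 [BB]  L=[0, 1]  R=[∅]  = 2
v_3 [BBR]  L=[0, 1]  R=[2]  = 3/2
v_4 [BBRR]  L=[0, 1]  R=[3/2, 2]  = 5/4
v_5 [BBRRR]  L=[0, 1]  R=[5/4, 3/2, 2]  = 9/8
v_6 [BBRRRR]  L=[0, 1]  R=[9/8, 5/4, 3/2, 2]  = 17/16
v_7 [BBRRRRR]  L=[0, 1]  R=[17/16, 9/8, 5/4, 3/2, 2]  = 33/32
v_8 [BBRRRRRB]  L=[0, 1, 33/32]  R=[17/16, 9/8, 5/4, 3/2, 2]  = 67/64
v_9 [BBRRRRRBR]  L=[0, 1, 33/32]  R=[67/64, 17/16, 9/8, 5/4, 3/2, 2]  = 133/128
v_10 [BBRRRRRBRR]  L=[0, 1, 33/32]  R=[133/128, 67/64, 17/16, 9/8, 5/4, 3/2, 2]  = 265/256
v_11 [BBRRRRRBRRR]  L=[0, 1, 33/32]  R=[265/256, 133/128, 67/64, 17/16, 9/8, 5/4, 3/2, 2]  = 529/512
v_12 [BBRRRRRBRRRB]  L=[0, 1, 33/32, 529/512]  R=[265/256, 133/128, 67/64, 17/16, 9/8, 5/4, 3/2, 2]  = 1059/1024
v_13 [BBRRRRRBRRRBB]  L=[0, 1, 33/32, 529/512, 1059/1024]  R=[265/256, 133/128, 67/64, 17/16, 9/8, 5/4, 3/2, 2]  = 2119/2048
v_14 [BBRRRRRBRRRBBB]  L=[0, 1, 33/32, 529/512, 1059/1024, 2119/2048]  R=[265/256, 133/128, 67/64, 17/16, 9/8, 5/4, 3/2, 2]  = 4239/4096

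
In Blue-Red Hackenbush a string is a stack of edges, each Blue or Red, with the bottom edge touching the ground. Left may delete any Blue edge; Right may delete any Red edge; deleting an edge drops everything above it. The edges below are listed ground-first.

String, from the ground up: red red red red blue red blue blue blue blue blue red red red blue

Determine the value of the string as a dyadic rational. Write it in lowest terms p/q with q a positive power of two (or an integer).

1 of 15 · r · max L −∞ · min R 0 — -1
2 of 15 · rr · max L −∞ · min R -1 — -2
3 of 15 · rrr · max L −∞ · min R -2 — -3
4 of 15 · rrrr · max L −∞ · min R -3 — -4
5 of 15 · rrrrb · max L -4 · min R -3 — -7/2
6 of 15 · rrrrbr · max L -4 · min R -7/2 — -15/4
7 of 15 · rrrrbrb · max L -15/4 · min R -7/2 — -29/8
8 of 15 · rrrrbrbb · max L -29/8 · min R -7/2 — -57/16
9 of 15 · rrrrbrbbb · max L -57/16 · min R -7/2 — -113/32
10 of 15 · rrrrbrbbbb · max L -113/32 · min R -7/2 — -225/64
11 of 15 · rrrrbrbbbbb · max L -225/64 · min R -7/2 — -449/128
12 of 15 · rrrrbrbbbbbr · max L -225/64 · min R -449/128 — -899/256
13 of 15 · rrrrbrbbbbbrr · max L -225/64 · min R -899/256 — -1799/512
14 of 15 · rrrrbrbbbbbrrr · max L -225/64 · min R -1799/512 — -3599/1024
15 of 15 · rrrrbrbbbbbrrrb · max L -3599/1024 · min R -1799/512 — -7197/2048

-7197/2048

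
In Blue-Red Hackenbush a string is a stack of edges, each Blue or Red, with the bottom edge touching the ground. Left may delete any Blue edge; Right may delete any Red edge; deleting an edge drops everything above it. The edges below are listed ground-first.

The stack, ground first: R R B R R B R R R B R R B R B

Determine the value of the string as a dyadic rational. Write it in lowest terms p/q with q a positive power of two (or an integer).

Build v(s[:k]) for k = 1..15, string s = R R B R R B R R R B R R B R B.
step 1: add R to get R; options L={  } R={ 0 } => -1
step 2: add R to get RR; options L={  } R={ -1,0 } => -2
step 3: add B to get RRB; options L={ -2 } R={ -1,0 } => -3/2
step 4: add R to get RRBR; options L={ -2 } R={ -3/2,-1,0 } => -7/4
step 5: add R to get RRBRR; options L={ -2 } R={ -7/4,-3/2,-1,0 } => -15/8
step 6: add B to get RRBRRB; options L={ -2,-15/8 } R={ -7/4,-3/2,-1,0 } => -29/16
step 7: add R to get RRBRRBR; options L={ -2,-15/8 } R={ -29/16,-7/4,-3/2,-1,0 } => -59/32
step 8: add R to get RRBRRBRR; options L={ -2,-15/8 } R={ -59/32,-29/16,-7/4,-3/2,-1,0 } => -119/64
step 9: add R to get RRBRRBRRR; options L={ -2,-15/8 } R={ -119/64,-59/32,-29/16,-7/4,-3/2,-1,0 } => -239/128
step 10: add B to get RRBRRBRRRB; options L={ -2,-15/8,-239/128 } R={ -119/64,-59/32,-29/16,-7/4,-3/2,-1,0 } => -477/256
step 11: add R to get RRBRRBRRRBR; options L={ -2,-15/8,-239/128 } R={ -477/256,-119/64,-59/32,-29/16,-7/4,-3/2,-1,0 } => -955/512
step 12: add R to get RRBRRBRRRBRR; options L={ -2,-15/8,-239/128 } R={ -955/512,-477/256,-119/64,-59/32,-29/16,-7/4,-3/2,-1,0 } => -1911/1024
step 13: add B to get RRBRRBRRRBRRB; options L={ -2,-15/8,-239/128,-1911/1024 } R={ -955/512,-477/256,-119/64,-59/32,-29/16,-7/4,-3/2,-1,0 } => -3821/2048
step 14: add R to get RRBRRBRRRBRRBR; options L={ -2,-15/8,-239/128,-1911/1024 } R={ -3821/2048,-955/512,-477/256,-119/64,-59/32,-29/16,-7/4,-3/2,-1,0 } => -7643/4096
step 15: add B to get RRBRRBRRRBRRBRB; options L={ -2,-15/8,-239/128,-1911/1024,-7643/4096 } R={ -3821/2048,-955/512,-477/256,-119/64,-59/32,-29/16,-7/4,-3/2,-1,0 } => -15285/8192

-15285/8192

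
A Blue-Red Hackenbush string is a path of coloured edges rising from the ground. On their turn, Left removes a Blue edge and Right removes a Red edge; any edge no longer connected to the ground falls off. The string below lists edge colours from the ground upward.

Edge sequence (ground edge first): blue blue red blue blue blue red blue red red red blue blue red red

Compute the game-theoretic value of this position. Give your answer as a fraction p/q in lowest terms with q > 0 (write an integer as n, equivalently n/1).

Recurse on prefixes of the 15-edge string blue blue red blue blue blue red blue red red red blue blue red red:
edge 1 of 15 (blue): { 0 | none } ⇒ 1
edge 2 of 15 (blue): { 0, 1 | none } ⇒ 2
edge 3 of 15 (red): { 0, 1 | 2 } ⇒ 3/2
edge 4 of 15 (blue): { 0, 1, 3/2 | 2 } ⇒ 7/4
edge 5 of 15 (blue): { 0, 1, 3/2, 7/4 | 2 } ⇒ 15/8
edge 6 of 15 (blue): { 0, 1, 3/2, 7/4, 15/8 | 2 } ⇒ 31/16
edge 7 of 15 (red): { 0, 1, 3/2, 7/4, 15/8 | 31/16, 2 } ⇒ 61/32
edge 8 of 15 (blue): { 0, 1, 3/2, 7/4, 15/8, 61/32 | 31/16, 2 } ⇒ 123/64
edge 9 of 15 (red): { 0, 1, 3/2, 7/4, 15/8, 61/32 | 123/64, 31/16, 2 } ⇒ 245/128
edge 10 of 15 (red): { 0, 1, 3/2, 7/4, 15/8, 61/32 | 245/128, 123/64, 31/16, 2 } ⇒ 489/256
edge 11 of 15 (red): { 0, 1, 3/2, 7/4, 15/8, 61/32 | 489/256, 245/128, 123/64, 31/16, 2 } ⇒ 977/512
edge 12 of 15 (blue): { 0, 1, 3/2, 7/4, 15/8, 61/32, 977/512 | 489/256, 245/128, 123/64, 31/16, 2 } ⇒ 1955/1024
edge 13 of 15 (blue): { 0, 1, 3/2, 7/4, 15/8, 61/32, 977/512, 1955/1024 | 489/256, 245/128, 123/64, 31/16, 2 } ⇒ 3911/2048
edge 14 of 15 (red): { 0, 1, 3/2, 7/4, 15/8, 61/32, 977/512, 1955/1024 | 3911/2048, 489/256, 245/128, 123/64, 31/16, 2 } ⇒ 7821/4096
edge 15 of 15 (red): { 0, 1, 3/2, 7/4, 15/8, 61/32, 977/512, 1955/1024 | 7821/4096, 3911/2048, 489/256, 245/128, 123/64, 31/16, 2 } ⇒ 15641/8192

15641/8192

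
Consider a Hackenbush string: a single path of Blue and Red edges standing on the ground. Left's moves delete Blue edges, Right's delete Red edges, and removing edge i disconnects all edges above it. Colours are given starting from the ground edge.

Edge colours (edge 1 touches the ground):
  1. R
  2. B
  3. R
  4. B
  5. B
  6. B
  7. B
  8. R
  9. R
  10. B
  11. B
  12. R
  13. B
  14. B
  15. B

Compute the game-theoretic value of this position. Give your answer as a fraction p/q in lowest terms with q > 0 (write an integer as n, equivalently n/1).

-8593/16384

Recurse on prefixes of the 15-edge string R B R B B B B R R B B R B B B:
1 of 15 · R · max L −∞ · min R 0 -> -1
2 of 15 · RB · max L -1 · min R 0 -> -1/2
3 of 15 · RBR · max L -1 · min R -1/2 -> -3/4
4 of 15 · RBRB · max L -3/4 · min R -1/2 -> -5/8
5 of 15 · RBRBB · max L -5/8 · min R -1/2 -> -9/16
6 of 15 · RBRBBB · max L -9/16 · min R -1/2 -> -17/32
7 of 15 · RBRBBBB · max L -17/32 · min R -1/2 -> -33/64
8 of 15 · RBRBBBBR · max L -17/32 · min R -33/64 -> -67/128
9 of 15 · RBRBBBBRR · max L -17/32 · min R -67/128 -> -135/256
10 of 15 · RBRBBBBRRB · max L -135/256 · min R -67/128 -> -269/512
11 of 15 · RBRBBBBRRBB · max L -269/512 · min R -67/128 -> -537/1024
12 of 15 · RBRBBBBRRBBR · max L -269/512 · min R -537/1024 -> -1075/2048
13 of 15 · RBRBBBBRRBBRB · max L -1075/2048 · min R -537/1024 -> -2149/4096
14 of 15 · RBRBBBBRRBBRBB · max L -2149/4096 · min R -537/1024 -> -4297/8192
15 of 15 · RBRBBBBRRBBRBBB · max L -4297/8192 · min R -537/1024 -> -8593/16384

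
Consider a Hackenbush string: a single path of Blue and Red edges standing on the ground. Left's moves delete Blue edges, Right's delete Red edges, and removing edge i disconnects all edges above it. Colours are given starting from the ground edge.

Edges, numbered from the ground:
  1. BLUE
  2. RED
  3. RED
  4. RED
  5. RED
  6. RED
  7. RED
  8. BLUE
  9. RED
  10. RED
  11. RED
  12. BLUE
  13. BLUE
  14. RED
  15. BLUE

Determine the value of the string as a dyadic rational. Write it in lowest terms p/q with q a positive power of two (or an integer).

283/16384

Recurse on prefixes of the 15-edge string BLUE RED RED RED RED RED RED BLUE RED RED RED BLUE BLUE RED BLUE:
1 of 15 · B · max L 0 · min R +∞ so 1
2 of 15 · BR · max L 0 · min R 1 so 1/2
3 of 15 · BRR · max L 0 · min R 1/2 so 1/4
4 of 15 · BRRR · max L 0 · min R 1/4 so 1/8
5 of 15 · BRRRR · max L 0 · min R 1/8 so 1/16
6 of 15 · BRRRRR · max L 0 · min R 1/16 so 1/32
7 of 15 · BRRRRRR · max L 0 · min R 1/32 so 1/64
8 of 15 · BRRRRRRB · max L 1/64 · min R 1/32 so 3/128
9 of 15 · BRRRRRRBR · max L 1/64 · min R 3/128 so 5/256
10 of 15 · BRRRRRRBRR · max L 1/64 · min R 5/256 so 9/512
11 of 15 · BRRRRRRBRRR · max L 1/64 · min R 9/512 so 17/1024
12 of 15 · BRRRRRRBRRRB · max L 17/1024 · min R 9/512 so 35/2048
13 of 15 · BRRRRRRBRRRBB · max L 35/2048 · min R 9/512 so 71/4096
14 of 15 · BRRRRRRBRRRBBR · max L 35/2048 · min R 71/4096 so 141/8192
15 of 15 · BRRRRRRBRRRBBRB · max L 141/8192 · min R 71/4096 so 283/16384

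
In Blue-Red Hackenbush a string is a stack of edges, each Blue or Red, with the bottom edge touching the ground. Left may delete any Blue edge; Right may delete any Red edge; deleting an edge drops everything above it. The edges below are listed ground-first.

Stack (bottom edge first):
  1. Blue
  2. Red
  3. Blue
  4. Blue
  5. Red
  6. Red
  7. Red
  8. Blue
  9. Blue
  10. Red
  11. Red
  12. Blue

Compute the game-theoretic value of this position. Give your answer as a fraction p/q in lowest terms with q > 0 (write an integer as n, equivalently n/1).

Recurse on prefixes of the 12-edge string Blue Red Blue Blue Red Red Red Blue Blue Red Red Blue:
step 1: add Blue to get B; options L={ 0 } R={  } gives 1
step 2: add Red to get BR; options L={ 0 } R={ 1 } gives 1/2
step 3: add Blue to get BRB; options L={ 0, 1/2 } R={ 1 } gives 3/4
step 4: add Blue to get BRBB; options L={ 0, 1/2, 3/4 } R={ 1 } gives 7/8
step 5: add Red to get BRBBR; options L={ 0, 1/2, 3/4 } R={ 7/8, 1 } gives 13/16
step 6: add Red to get BRBBRR; options L={ 0, 1/2, 3/4 } R={ 13/16, 7/8, 1 } gives 25/32
step 7: add Red to get BRBBRRR; options L={ 0, 1/2, 3/4 } R={ 25/32, 13/16, 7/8, 1 } gives 49/64
step 8: add Blue to get BRBBRRRB; options L={ 0, 1/2, 3/4, 49/64 } R={ 25/32, 13/16, 7/8, 1 } gives 99/128
step 9: add Blue to get BRBBRRRBB; options L={ 0, 1/2, 3/4, 49/64, 99/128 } R={ 25/32, 13/16, 7/8, 1 } gives 199/256
step 10: add Red to get BRBBRRRBBR; options L={ 0, 1/2, 3/4, 49/64, 99/128 } R={ 199/256, 25/32, 13/16, 7/8, 1 } gives 397/512
step 11: add Red to get BRBBRRRBBRR; options L={ 0, 1/2, 3/4, 49/64, 99/128 } R={ 397/512, 199/256, 25/32, 13/16, 7/8, 1 } gives 793/1024
step 12: add Blue to get BRBBRRRBBRRB; options L={ 0, 1/2, 3/4, 49/64, 99/128, 793/1024 } R={ 397/512, 199/256, 25/32, 13/16, 7/8, 1 } gives 1587/2048

1587/2048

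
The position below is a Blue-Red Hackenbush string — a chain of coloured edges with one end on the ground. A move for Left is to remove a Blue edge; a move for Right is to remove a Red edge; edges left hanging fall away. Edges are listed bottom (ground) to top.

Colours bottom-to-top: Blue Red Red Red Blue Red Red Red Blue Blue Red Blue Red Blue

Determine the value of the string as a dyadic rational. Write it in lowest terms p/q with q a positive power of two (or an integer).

edge 1 of 14 (Blue): { 0 | — } -> 1
edge 2 of 14 (Red): { 0 | 1 } -> 1/2
edge 3 of 14 (Red): { 0 | 1/2, 1 } -> 1/4
edge 4 of 14 (Red): { 0 | 1/4, 1/2, 1 } -> 1/8
edge 5 of 14 (Blue): { 0, 1/8 | 1/4, 1/2, 1 } -> 3/16
edge 6 of 14 (Red): { 0, 1/8 | 3/16, 1/4, 1/2, 1 } -> 5/32
edge 7 of 14 (Red): { 0, 1/8 | 5/32, 3/16, 1/4, 1/2, 1 } -> 9/64
edge 8 of 14 (Red): { 0, 1/8 | 9/64, 5/32, 3/16, 1/4, 1/2, 1 } -> 17/128
edge 9 of 14 (Blue): { 0, 1/8, 17/128 | 9/64, 5/32, 3/16, 1/4, 1/2, 1 } -> 35/256
edge 10 of 14 (Blue): { 0, 1/8, 17/128, 35/256 | 9/64, 5/32, 3/16, 1/4, 1/2, 1 } -> 71/512
edge 11 of 14 (Red): { 0, 1/8, 17/128, 35/256 | 71/512, 9/64, 5/32, 3/16, 1/4, 1/2, 1 } -> 141/1024
edge 12 of 14 (Blue): { 0, 1/8, 17/128, 35/256, 141/1024 | 71/512, 9/64, 5/32, 3/16, 1/4, 1/2, 1 } -> 283/2048
edge 13 of 14 (Red): { 0, 1/8, 17/128, 35/256, 141/1024 | 283/2048, 71/512, 9/64, 5/32, 3/16, 1/4, 1/2, 1 } -> 565/4096
edge 14 of 14 (Blue): { 0, 1/8, 17/128, 35/256, 141/1024, 565/4096 | 283/2048, 71/512, 9/64, 5/32, 3/16, 1/4, 1/2, 1 } -> 1131/8192

1131/8192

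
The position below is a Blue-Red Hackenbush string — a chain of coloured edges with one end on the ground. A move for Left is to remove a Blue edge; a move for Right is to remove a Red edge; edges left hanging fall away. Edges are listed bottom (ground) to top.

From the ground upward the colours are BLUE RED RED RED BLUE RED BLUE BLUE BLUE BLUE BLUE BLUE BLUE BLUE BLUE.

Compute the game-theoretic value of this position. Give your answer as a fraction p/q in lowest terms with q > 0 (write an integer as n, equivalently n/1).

step 1: add BLUE to get B; options L={ 0 } R={ none } gives 1
step 2: add RED to get BR; options L={ 0 } R={ 1 } gives 1/2
step 3: add RED to get BRR; options L={ 0 } R={ 1/2,1 } gives 1/4
step 4: add RED to get BRRR; options L={ 0 } R={ 1/4,1/2,1 } gives 1/8
step 5: add BLUE to get BRRRB; options L={ 0,1/8 } R={ 1/4,1/2,1 } gives 3/16
step 6: add RED to get BRRRBR; options L={ 0,1/8 } R={ 3/16,1/4,1/2,1 } gives 5/32
step 7: add BLUE to get BRRRBRB; options L={ 0,1/8,5/32 } R={ 3/16,1/4,1/2,1 } gives 11/64
step 8: add BLUE to get BRRRBRBB; options L={ 0,1/8,5/32,11/64 } R={ 3/16,1/4,1/2,1 } gives 23/128
step 9: add BLUE to get BRRRBRBBB; options L={ 0,1/8,5/32,11/64,23/128 } R={ 3/16,1/4,1/2,1 } gives 47/256
step 10: add BLUE to get BRRRBRBBBB; options L={ 0,1/8,5/32,11/64,23/128,47/256 } R={ 3/16,1/4,1/2,1 } gives 95/512
step 11: add BLUE to get BRRRBRBBBBB; options L={ 0,1/8,5/32,11/64,23/128,47/256,95/512 } R={ 3/16,1/4,1/2,1 } gives 191/1024
step 12: add BLUE to get BRRRBRBBBBBB; options L={ 0,1/8,5/32,11/64,23/128,47/256,95/512,191/1024 } R={ 3/16,1/4,1/2,1 } gives 383/2048
step 13: add BLUE to get BRRRBRBBBBBBB; options L={ 0,1/8,5/32,11/64,23/128,47/256,95/512,191/1024,383/2048 } R={ 3/16,1/4,1/2,1 } gives 767/4096
step 14: add BLUE to get BRRRBRBBBBBBBB; options L={ 0,1/8,5/32,11/64,23/128,47/256,95/512,191/1024,383/2048,767/4096 } R={ 3/16,1/4,1/2,1 } gives 1535/8192
step 15: add BLUE to get BRRRBRBBBBBBBBB; options L={ 0,1/8,5/32,11/64,23/128,47/256,95/512,191/1024,383/2048,767/4096,1535/8192 } R={ 3/16,1/4,1/2,1 } gives 3071/16384

3071/16384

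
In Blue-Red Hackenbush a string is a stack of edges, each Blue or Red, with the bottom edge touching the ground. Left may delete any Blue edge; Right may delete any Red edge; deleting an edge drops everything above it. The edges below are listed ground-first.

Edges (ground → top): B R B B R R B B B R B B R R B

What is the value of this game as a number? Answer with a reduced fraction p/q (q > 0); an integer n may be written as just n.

13235/16384

value_1 [B]  L=[0]  R=[]  — 1
value_2 [BR]  L=[0]  R=[1]  — 1/2
value_3 [BRB]  L=[0 1/2]  R=[1]  — 3/4
value_4 [BRBB]  L=[0 1/2 3/4]  R=[1]  — 7/8
value_5 [BRBBR]  L=[0 1/2 3/4]  R=[7/8 1]  — 13/16
value_6 [BRBBRR]  L=[0 1/2 3/4]  R=[13/16 7/8 1]  — 25/32
value_7 [BRBBRRB]  L=[0 1/2 3/4 25/32]  R=[13/16 7/8 1]  — 51/64
value_8 [BRBBRRBB]  L=[0 1/2 3/4 25/32 51/64]  R=[13/16 7/8 1]  — 103/128
value_9 [BRBBRRBBB]  L=[0 1/2 3/4 25/32 51/64 103/128]  R=[13/16 7/8 1]  — 207/256
value_10 [BRBBRRBBBR]  L=[0 1/2 3/4 25/32 51/64 103/128]  R=[207/256 13/16 7/8 1]  — 413/512
value_11 [BRBBRRBBBRB]  L=[0 1/2 3/4 25/32 51/64 103/128 413/512]  R=[207/256 13/16 7/8 1]  — 827/1024
value_12 [BRBBRRBBBRBB]  L=[0 1/2 3/4 25/32 51/64 103/128 413/512 827/1024]  R=[207/256 13/16 7/8 1]  — 1655/2048
value_13 [BRBBRRBBBRBBR]  L=[0 1/2 3/4 25/32 51/64 103/128 413/512 827/1024]  R=[1655/2048 207/256 13/16 7/8 1]  — 3309/4096
value_14 [BRBBRRBBBRBBRR]  L=[0 1/2 3/4 25/32 51/64 103/128 413/512 827/1024]  R=[3309/4096 1655/2048 207/256 13/16 7/8 1]  — 6617/8192
value_15 [BRBBRRBBBRBBRRB]  L=[0 1/2 3/4 25/32 51/64 103/128 413/512 827/1024 6617/8192]  R=[3309/4096 1655/2048 207/256 13/16 7/8 1]  — 13235/16384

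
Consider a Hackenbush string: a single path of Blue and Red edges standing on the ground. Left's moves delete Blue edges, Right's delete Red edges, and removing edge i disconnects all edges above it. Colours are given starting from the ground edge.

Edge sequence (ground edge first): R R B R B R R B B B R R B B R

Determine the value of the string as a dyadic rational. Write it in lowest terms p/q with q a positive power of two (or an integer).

step 1: add R to get R; options L={ none } R={ 0 } => -1
step 2: add R to get RR; options L={ none } R={ -1,0 } => -2
step 3: add B to get RRB; options L={ -2 } R={ -1,0 } => -3/2
step 4: add R to get RRBR; options L={ -2 } R={ -3/2,-1,0 } => -7/4
step 5: add B to get RRBRB; options L={ -2,-7/4 } R={ -3/2,-1,0 } => -13/8
step 6: add R to get RRBRBR; options L={ -2,-7/4 } R={ -13/8,-3/2,-1,0 } => -27/16
step 7: add R to get RRBRBRR; options L={ -2,-7/4 } R={ -27/16,-13/8,-3/2,-1,0 } => -55/32
step 8: add B to get RRBRBRRB; options L={ -2,-7/4,-55/32 } R={ -27/16,-13/8,-3/2,-1,0 } => -109/64
step 9: add B to get RRBRBRRBB; options L={ -2,-7/4,-55/32,-109/64 } R={ -27/16,-13/8,-3/2,-1,0 } => -217/128
step 10: add B to get RRBRBRRBBB; options L={ -2,-7/4,-55/32,-109/64,-217/128 } R={ -27/16,-13/8,-3/2,-1,0 } => -433/256
step 11: add R to get RRBRBRRBBBR; options L={ -2,-7/4,-55/32,-109/64,-217/128 } R={ -433/256,-27/16,-13/8,-3/2,-1,0 } => -867/512
step 12: add R to get RRBRBRRBBBRR; options L={ -2,-7/4,-55/32,-109/64,-217/128 } R={ -867/512,-433/256,-27/16,-13/8,-3/2,-1,0 } => -1735/1024
step 13: add B to get RRBRBRRBBBRRB; options L={ -2,-7/4,-55/32,-109/64,-217/128,-1735/1024 } R={ -867/512,-433/256,-27/16,-13/8,-3/2,-1,0 } => -3469/2048
step 14: add B to get RRBRBRRBBBRRBB; options L={ -2,-7/4,-55/32,-109/64,-217/128,-1735/1024,-3469/2048 } R={ -867/512,-433/256,-27/16,-13/8,-3/2,-1,0 } => -6937/4096
step 15: add R to get RRBRBRRBBBRRBBR; options L={ -2,-7/4,-55/32,-109/64,-217/128,-1735/1024,-3469/2048 } R={ -6937/4096,-867/512,-433/256,-27/16,-13/8,-3/2,-1,0 } => -13875/8192

-13875/8192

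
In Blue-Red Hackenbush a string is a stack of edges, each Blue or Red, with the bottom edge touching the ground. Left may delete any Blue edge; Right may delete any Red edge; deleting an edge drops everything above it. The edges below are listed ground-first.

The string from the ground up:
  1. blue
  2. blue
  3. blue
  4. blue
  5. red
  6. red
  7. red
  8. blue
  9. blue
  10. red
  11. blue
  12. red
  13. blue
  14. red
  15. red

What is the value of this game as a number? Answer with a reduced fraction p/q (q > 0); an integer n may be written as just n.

Build v(s[:k]) for k = 1..15, string s = blue blue blue blue red red red blue blue red blue red blue red red.
b: Left { 0 }, Right { — } -> simplest 1
bb: Left { 0, 1 }, Right { — } -> simplest 2
bbb: Left { 0, 1, 2 }, Right { — } -> simplest 3
bbbb: Left { 0, 1, 2, 3 }, Right { — } -> simplest 4
bbbbr: Left { 0, 1, 2, 3 }, Right { 4 } -> simplest 7/2
bbbbrr: Left { 0, 1, 2, 3 }, Right { 7/2, 4 } -> simplest 13/4
bbbbrrr: Left { 0, 1, 2, 3 }, Right { 13/4, 7/2, 4 } -> simplest 25/8
bbbbrrrb: Left { 0, 1, 2, 3, 25/8 }, Right { 13/4, 7/2, 4 } -> simplest 51/16
bbbbrrrbb: Left { 0, 1, 2, 3, 25/8, 51/16 }, Right { 13/4, 7/2, 4 } -> simplest 103/32
bbbbrrrbbr: Left { 0, 1, 2, 3, 25/8, 51/16 }, Right { 103/32, 13/4, 7/2, 4 } -> simplest 205/64
bbbbrrrbbrb: Left { 0, 1, 2, 3, 25/8, 51/16, 205/64 }, Right { 103/32, 13/4, 7/2, 4 } -> simplest 411/128
bbbbrrrbbrbr: Left { 0, 1, 2, 3, 25/8, 51/16, 205/64 }, Right { 411/128, 103/32, 13/4, 7/2, 4 } -> simplest 821/256
bbbbrrrbbrbrb: Left { 0, 1, 2, 3, 25/8, 51/16, 205/64, 821/256 }, Right { 411/128, 103/32, 13/4, 7/2, 4 } -> simplest 1643/512
bbbbrrrbbrbrbr: Left { 0, 1, 2, 3, 25/8, 51/16, 205/64, 821/256 }, Right { 1643/512, 411/128, 103/32, 13/4, 7/2, 4 } -> simplest 3285/1024
bbbbrrrbbrbrbrr: Left { 0, 1, 2, 3, 25/8, 51/16, 205/64, 821/256 }, Right { 3285/1024, 1643/512, 411/128, 103/32, 13/4, 7/2, 4 } -> simplest 6569/2048

6569/2048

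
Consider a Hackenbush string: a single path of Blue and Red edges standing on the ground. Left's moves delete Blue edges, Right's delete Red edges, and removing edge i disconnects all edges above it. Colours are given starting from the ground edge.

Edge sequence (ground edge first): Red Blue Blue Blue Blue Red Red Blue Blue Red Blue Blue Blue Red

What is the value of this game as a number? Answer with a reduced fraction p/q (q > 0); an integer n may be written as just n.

Build val(s[:k]) for k = 1..14, string s = Red Blue Blue Blue Blue Red Red Blue Blue Red Blue Blue Blue Red.
1 of 14 · R · max L −∞ · min R 0 — -1
2 of 14 · RB · max L -1 · min R 0 — -1/2
3 of 14 · RBB · max L -1/2 · min R 0 — -1/4
4 of 14 · RBBB · max L -1/4 · min R 0 — -1/8
5 of 14 · RBBBB · max L -1/8 · min R 0 — -1/16
6 of 14 · RBBBBR · max L -1/8 · min R -1/16 — -3/32
7 of 14 · RBBBBRR · max L -1/8 · min R -3/32 — -7/64
8 of 14 · RBBBBRRB · max L -7/64 · min R -3/32 — -13/128
9 of 14 · RBBBBRRBB · max L -13/128 · min R -3/32 — -25/256
10 of 14 · RBBBBRRBBR · max L -13/128 · min R -25/256 — -51/512
11 of 14 · RBBBBRRBBRB · max L -51/512 · min R -25/256 — -101/1024
12 of 14 · RBBBBRRBBRBB · max L -101/1024 · min R -25/256 — -201/2048
13 of 14 · RBBBBRRBBRBBB · max L -201/2048 · min R -25/256 — -401/4096
14 of 14 · RBBBBRRBBRBBBR · max L -201/2048 · min R -401/4096 — -803/8192

-803/8192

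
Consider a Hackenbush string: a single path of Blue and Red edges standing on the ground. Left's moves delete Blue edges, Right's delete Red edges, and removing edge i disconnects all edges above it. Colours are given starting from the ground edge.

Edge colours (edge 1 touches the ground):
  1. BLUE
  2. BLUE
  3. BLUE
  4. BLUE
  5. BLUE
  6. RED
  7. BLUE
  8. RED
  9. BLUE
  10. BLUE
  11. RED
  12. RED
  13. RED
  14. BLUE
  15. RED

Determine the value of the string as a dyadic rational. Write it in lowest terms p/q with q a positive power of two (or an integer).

4805/1024

Build value(s[:k]) for k = 1..15, string s = BLUE BLUE BLUE BLUE BLUE RED BLUE RED BLUE BLUE RED RED RED BLUE RED.
B: Left { 0 }, Right { (no moves) } -> simplest 1
BB: Left { 0; 1 }, Right { (no moves) } -> simplest 2
BBB: Left { 0; 1; 2 }, Right { (no moves) } -> simplest 3
BBBB: Left { 0; 1; 2; 3 }, Right { (no moves) } -> simplest 4
BBBBB: Left { 0; 1; 2; 3; 4 }, Right { (no moves) } -> simplest 5
BBBBBR: Left { 0; 1; 2; 3; 4 }, Right { 5 } -> simplest 9/2
BBBBBRB: Left { 0; 1; 2; 3; 4; 9/2 }, Right { 5 } -> simplest 19/4
BBBBBRBR: Left { 0; 1; 2; 3; 4; 9/2 }, Right { 19/4; 5 } -> simplest 37/8
BBBBBRBRB: Left { 0; 1; 2; 3; 4; 9/2; 37/8 }, Right { 19/4; 5 } -> simplest 75/16
BBBBBRBRBB: Left { 0; 1; 2; 3; 4; 9/2; 37/8; 75/16 }, Right { 19/4; 5 } -> simplest 151/32
BBBBBRBRBBR: Left { 0; 1; 2; 3; 4; 9/2; 37/8; 75/16 }, Right { 151/32; 19/4; 5 } -> simplest 301/64
BBBBBRBRBBRR: Left { 0; 1; 2; 3; 4; 9/2; 37/8; 75/16 }, Right { 301/64; 151/32; 19/4; 5 } -> simplest 601/128
BBBBBRBRBBRRR: Left { 0; 1; 2; 3; 4; 9/2; 37/8; 75/16 }, Right { 601/128; 301/64; 151/32; 19/4; 5 } -> simplest 1201/256
BBBBBRBRBBRRRB: Left { 0; 1; 2; 3; 4; 9/2; 37/8; 75/16; 1201/256 }, Right { 601/128; 301/64; 151/32; 19/4; 5 } -> simplest 2403/512
BBBBBRBRBBRRRBR: Left { 0; 1; 2; 3; 4; 9/2; 37/8; 75/16; 1201/256 }, Right { 2403/512; 601/128; 301/64; 151/32; 19/4; 5 } -> simplest 4805/1024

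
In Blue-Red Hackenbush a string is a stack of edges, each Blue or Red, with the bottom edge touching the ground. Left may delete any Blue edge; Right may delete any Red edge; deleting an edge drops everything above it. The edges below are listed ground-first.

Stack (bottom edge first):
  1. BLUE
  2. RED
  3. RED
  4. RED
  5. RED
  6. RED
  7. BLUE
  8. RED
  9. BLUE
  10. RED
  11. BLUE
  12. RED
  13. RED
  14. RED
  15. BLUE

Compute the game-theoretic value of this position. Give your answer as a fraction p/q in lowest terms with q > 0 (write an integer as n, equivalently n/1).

675/16384

g_1 [B]  L=[0]  R=[∅]  -> 1
g_2 [BR]  L=[0]  R=[1]  -> 1/2
g_3 [BRR]  L=[0]  R=[1/2 1]  -> 1/4
g_4 [BRRR]  L=[0]  R=[1/4 1/2 1]  -> 1/8
g_5 [BRRRR]  L=[0]  R=[1/8 1/4 1/2 1]  -> 1/16
g_6 [BRRRRR]  L=[0]  R=[1/16 1/8 1/4 1/2 1]  -> 1/32
g_7 [BRRRRRB]  L=[0 1/32]  R=[1/16 1/8 1/4 1/2 1]  -> 3/64
g_8 [BRRRRRBR]  L=[0 1/32]  R=[3/64 1/16 1/8 1/4 1/2 1]  -> 5/128
g_9 [BRRRRRBRB]  L=[0 1/32 5/128]  R=[3/64 1/16 1/8 1/4 1/2 1]  -> 11/256
g_10 [BRRRRRBRBR]  L=[0 1/32 5/128]  R=[11/256 3/64 1/16 1/8 1/4 1/2 1]  -> 21/512
g_11 [BRRRRRBRBRB]  L=[0 1/32 5/128 21/512]  R=[11/256 3/64 1/16 1/8 1/4 1/2 1]  -> 43/1024
g_12 [BRRRRRBRBRBR]  L=[0 1/32 5/128 21/512]  R=[43/1024 11/256 3/64 1/16 1/8 1/4 1/2 1]  -> 85/2048
g_13 [BRRRRRBRBRBRR]  L=[0 1/32 5/128 21/512]  R=[85/2048 43/1024 11/256 3/64 1/16 1/8 1/4 1/2 1]  -> 169/4096
g_14 [BRRRRRBRBRBRRR]  L=[0 1/32 5/128 21/512]  R=[169/4096 85/2048 43/1024 11/256 3/64 1/16 1/8 1/4 1/2 1]  -> 337/8192
g_15 [BRRRRRBRBRBRRRB]  L=[0 1/32 5/128 21/512 337/8192]  R=[169/4096 85/2048 43/1024 11/256 3/64 1/16 1/8 1/4 1/2 1]  -> 675/16384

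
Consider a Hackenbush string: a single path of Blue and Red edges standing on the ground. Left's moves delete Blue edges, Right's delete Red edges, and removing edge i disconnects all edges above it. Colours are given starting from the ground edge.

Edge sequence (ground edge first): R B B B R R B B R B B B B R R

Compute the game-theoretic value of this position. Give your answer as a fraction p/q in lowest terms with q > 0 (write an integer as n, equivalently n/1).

-3207/16384

Prefix values for R B B B R R B B R B B B B R R via {L|R} + simplicity:
val(R) = { ∅ | 0 } -> -1
val(RB) = { -1 | 0 } -> -1/2
val(RBB) = { -1, -1/2 | 0 } -> -1/4
val(RBBB) = { -1, -1/2, -1/4 | 0 } -> -1/8
val(RBBBR) = { -1, -1/2, -1/4 | -1/8, 0 } -> -3/16
val(RBBBRR) = { -1, -1/2, -1/4 | -3/16, -1/8, 0 } -> -7/32
val(RBBBRRB) = { -1, -1/2, -1/4, -7/32 | -3/16, -1/8, 0 } -> -13/64
val(RBBBRRBB) = { -1, -1/2, -1/4, -7/32, -13/64 | -3/16, -1/8, 0 } -> -25/128
val(RBBBRRBBR) = { -1, -1/2, -1/4, -7/32, -13/64 | -25/128, -3/16, -1/8, 0 } -> -51/256
val(RBBBRRBBRB) = { -1, -1/2, -1/4, -7/32, -13/64, -51/256 | -25/128, -3/16, -1/8, 0 } -> -101/512
val(RBBBRRBBRBB) = { -1, -1/2, -1/4, -7/32, -13/64, -51/256, -101/512 | -25/128, -3/16, -1/8, 0 } -> -201/1024
val(RBBBRRBBRBBB) = { -1, -1/2, -1/4, -7/32, -13/64, -51/256, -101/512, -201/1024 | -25/128, -3/16, -1/8, 0 } -> -401/2048
val(RBBBRRBBRBBBB) = { -1, -1/2, -1/4, -7/32, -13/64, -51/256, -101/512, -201/1024, -401/2048 | -25/128, -3/16, -1/8, 0 } -> -801/4096
val(RBBBRRBBRBBBBR) = { -1, -1/2, -1/4, -7/32, -13/64, -51/256, -101/512, -201/1024, -401/2048 | -801/4096, -25/128, -3/16, -1/8, 0 } -> -1603/8192
val(RBBBRRBBRBBBBRR) = { -1, -1/2, -1/4, -7/32, -13/64, -51/256, -101/512, -201/1024, -401/2048 | -1603/8192, -801/4096, -25/128, -3/16, -1/8, 0 } -> -3207/16384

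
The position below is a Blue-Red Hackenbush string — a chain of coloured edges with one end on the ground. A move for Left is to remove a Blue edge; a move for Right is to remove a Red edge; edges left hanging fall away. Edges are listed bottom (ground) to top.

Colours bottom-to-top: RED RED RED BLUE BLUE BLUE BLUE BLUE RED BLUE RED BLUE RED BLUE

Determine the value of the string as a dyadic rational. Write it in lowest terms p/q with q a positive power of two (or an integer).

-4181/2048

Prefix values for RED RED RED BLUE BLUE BLUE BLUE BLUE RED BLUE RED BLUE RED BLUE via {L|R} + simplicity:
val_1 [R]  L=[∅]  R=[0]  so -1
val_2 [RR]  L=[∅]  R=[-1 0]  so -2
val_3 [RRR]  L=[∅]  R=[-2 -1 0]  so -3
val_4 [RRRB]  L=[-3]  R=[-2 -1 0]  so -5/2
val_5 [RRRBB]  L=[-3 -5/2]  R=[-2 -1 0]  so -9/4
val_6 [RRRBBB]  L=[-3 -5/2 -9/4]  R=[-2 -1 0]  so -17/8
val_7 [RRRBBBB]  L=[-3 -5/2 -9/4 -17/8]  R=[-2 -1 0]  so -33/16
val_8 [RRRBBBBB]  L=[-3 -5/2 -9/4 -17/8 -33/16]  R=[-2 -1 0]  so -65/32
val_9 [RRRBBBBBR]  L=[-3 -5/2 -9/4 -17/8 -33/16]  R=[-65/32 -2 -1 0]  so -131/64
val_10 [RRRBBBBBRB]  L=[-3 -5/2 -9/4 -17/8 -33/16 -131/64]  R=[-65/32 -2 -1 0]  so -261/128
val_11 [RRRBBBBBRBR]  L=[-3 -5/2 -9/4 -17/8 -33/16 -131/64]  R=[-261/128 -65/32 -2 -1 0]  so -523/256
val_12 [RRRBBBBBRBRB]  L=[-3 -5/2 -9/4 -17/8 -33/16 -131/64 -523/256]  R=[-261/128 -65/32 -2 -1 0]  so -1045/512
val_13 [RRRBBBBBRBRBR]  L=[-3 -5/2 -9/4 -17/8 -33/16 -131/64 -523/256]  R=[-1045/512 -261/128 -65/32 -2 -1 0]  so -2091/1024
val_14 [RRRBBBBBRBRBRB]  L=[-3 -5/2 -9/4 -17/8 -33/16 -131/64 -523/256 -2091/1024]  R=[-1045/512 -261/128 -65/32 -2 -1 0]  so -4181/2048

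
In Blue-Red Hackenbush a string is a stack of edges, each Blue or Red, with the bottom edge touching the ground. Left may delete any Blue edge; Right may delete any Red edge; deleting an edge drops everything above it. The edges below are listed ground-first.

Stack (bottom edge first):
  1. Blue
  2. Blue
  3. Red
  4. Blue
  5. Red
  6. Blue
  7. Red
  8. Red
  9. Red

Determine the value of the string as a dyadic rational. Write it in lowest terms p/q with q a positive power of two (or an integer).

G_1 [B]  L=[0]  R=[(no moves)]  ⇒ 1
G_2 [BB]  L=[0; 1]  R=[(no moves)]  ⇒ 2
G_3 [BBR]  L=[0; 1]  R=[2]  ⇒ 3/2
G_4 [BBRB]  L=[0; 1; 3/2]  R=[2]  ⇒ 7/4
G_5 [BBRBR]  L=[0; 1; 3/2]  R=[7/4; 2]  ⇒ 13/8
G_6 [BBRBRB]  L=[0; 1; 3/2; 13/8]  R=[7/4; 2]  ⇒ 27/16
G_7 [BBRBRBR]  L=[0; 1; 3/2; 13/8]  R=[27/16; 7/4; 2]  ⇒ 53/32
G_8 [BBRBRBRR]  L=[0; 1; 3/2; 13/8]  R=[53/32; 27/16; 7/4; 2]  ⇒ 105/64
G_9 [BBRBRBRRR]  L=[0; 1; 3/2; 13/8]  R=[105/64; 53/32; 27/16; 7/4; 2]  ⇒ 209/128

209/128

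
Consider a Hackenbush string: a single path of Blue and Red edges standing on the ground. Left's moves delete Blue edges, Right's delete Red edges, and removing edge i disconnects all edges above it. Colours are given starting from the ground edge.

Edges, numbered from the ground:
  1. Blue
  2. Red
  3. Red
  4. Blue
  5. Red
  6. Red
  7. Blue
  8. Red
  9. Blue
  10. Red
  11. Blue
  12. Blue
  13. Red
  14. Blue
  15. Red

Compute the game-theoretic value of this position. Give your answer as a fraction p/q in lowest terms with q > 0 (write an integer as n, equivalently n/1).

value(B) = { 0 | (no moves) } gives 1
value(BR) = { 0 | 1 } gives 1/2
value(BRR) = { 0 | 1/2, 1 } gives 1/4
value(BRRB) = { 0, 1/4 | 1/2, 1 } gives 3/8
value(BRRBR) = { 0, 1/4 | 3/8, 1/2, 1 } gives 5/16
value(BRRBRR) = { 0, 1/4 | 5/16, 3/8, 1/2, 1 } gives 9/32
value(BRRBRRB) = { 0, 1/4, 9/32 | 5/16, 3/8, 1/2, 1 } gives 19/64
value(BRRBRRBR) = { 0, 1/4, 9/32 | 19/64, 5/16, 3/8, 1/2, 1 } gives 37/128
value(BRRBRRBRB) = { 0, 1/4, 9/32, 37/128 | 19/64, 5/16, 3/8, 1/2, 1 } gives 75/256
value(BRRBRRBRBR) = { 0, 1/4, 9/32, 37/128 | 75/256, 19/64, 5/16, 3/8, 1/2, 1 } gives 149/512
value(BRRBRRBRBRB) = { 0, 1/4, 9/32, 37/128, 149/512 | 75/256, 19/64, 5/16, 3/8, 1/2, 1 } gives 299/1024
value(BRRBRRBRBRBB) = { 0, 1/4, 9/32, 37/128, 149/512, 299/1024 | 75/256, 19/64, 5/16, 3/8, 1/2, 1 } gives 599/2048
value(BRRBRRBRBRBBR) = { 0, 1/4, 9/32, 37/128, 149/512, 299/1024 | 599/2048, 75/256, 19/64, 5/16, 3/8, 1/2, 1 } gives 1197/4096
value(BRRBRRBRBRBBRB) = { 0, 1/4, 9/32, 37/128, 149/512, 299/1024, 1197/4096 | 599/2048, 75/256, 19/64, 5/16, 3/8, 1/2, 1 } gives 2395/8192
value(BRRBRRBRBRBBRBR) = { 0, 1/4, 9/32, 37/128, 149/512, 299/1024, 1197/4096 | 2395/8192, 599/2048, 75/256, 19/64, 5/16, 3/8, 1/2, 1 } gives 4789/16384

4789/16384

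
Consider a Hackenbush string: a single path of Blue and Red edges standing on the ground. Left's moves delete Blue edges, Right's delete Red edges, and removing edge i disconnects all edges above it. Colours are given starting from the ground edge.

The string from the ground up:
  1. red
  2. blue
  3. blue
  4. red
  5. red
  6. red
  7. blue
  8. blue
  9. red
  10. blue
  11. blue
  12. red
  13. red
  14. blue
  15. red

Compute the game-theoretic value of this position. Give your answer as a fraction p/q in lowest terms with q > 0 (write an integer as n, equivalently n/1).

r: Left { none }, Right { 0 } => simplest -1
rb: Left { -1 }, Right { 0 } => simplest -1/2
rbb: Left { -1 -1/2 }, Right { 0 } => simplest -1/4
rbbr: Left { -1 -1/2 }, Right { -1/4 0 } => simplest -3/8
rbbrr: Left { -1 -1/2 }, Right { -3/8 -1/4 0 } => simplest -7/16
rbbrrr: Left { -1 -1/2 }, Right { -7/16 -3/8 -1/4 0 } => simplest -15/32
rbbrrrb: Left { -1 -1/2 -15/32 }, Right { -7/16 -3/8 -1/4 0 } => simplest -29/64
rbbrrrbb: Left { -1 -1/2 -15/32 -29/64 }, Right { -7/16 -3/8 -1/4 0 } => simplest -57/128
rbbrrrbbr: Left { -1 -1/2 -15/32 -29/64 }, Right { -57/128 -7/16 -3/8 -1/4 0 } => simplest -115/256
rbbrrrbbrb: Left { -1 -1/2 -15/32 -29/64 -115/256 }, Right { -57/128 -7/16 -3/8 -1/4 0 } => simplest -229/512
rbbrrrbbrbb: Left { -1 -1/2 -15/32 -29/64 -115/256 -229/512 }, Right { -57/128 -7/16 -3/8 -1/4 0 } => simplest -457/1024
rbbrrrbbrbbr: Left { -1 -1/2 -15/32 -29/64 -115/256 -229/512 }, Right { -457/1024 -57/128 -7/16 -3/8 -1/4 0 } => simplest -915/2048
rbbrrrbbrbbrr: Left { -1 -1/2 -15/32 -29/64 -115/256 -229/512 }, Right { -915/2048 -457/1024 -57/128 -7/16 -3/8 -1/4 0 } => simplest -1831/4096
rbbrrrbbrbbrrb: Left { -1 -1/2 -15/32 -29/64 -115/256 -229/512 -1831/4096 }, Right { -915/2048 -457/1024 -57/128 -7/16 -3/8 -1/4 0 } => simplest -3661/8192
rbbrrrbbrbbrrbr: Left { -1 -1/2 -15/32 -29/64 -115/256 -229/512 -1831/4096 }, Right { -3661/8192 -915/2048 -457/1024 -57/128 -7/16 -3/8 -1/4 0 } => simplest -7323/16384

-7323/16384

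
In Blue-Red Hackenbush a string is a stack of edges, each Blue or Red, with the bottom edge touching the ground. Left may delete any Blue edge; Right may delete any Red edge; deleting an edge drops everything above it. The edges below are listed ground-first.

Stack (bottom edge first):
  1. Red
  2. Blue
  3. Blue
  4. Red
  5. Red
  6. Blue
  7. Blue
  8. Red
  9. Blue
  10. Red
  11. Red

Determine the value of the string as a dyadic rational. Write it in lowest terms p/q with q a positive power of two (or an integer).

Prefix values for Red Blue Blue Red Red Blue Blue Red Blue Red Red via {L|R} + simplicity:
edge 1 of 11 (Red): { · | 0 } ⇒ -1
edge 2 of 11 (Blue): { -1 | 0 } ⇒ -1/2
edge 3 of 11 (Blue): { -1 -1/2 | 0 } ⇒ -1/4
edge 4 of 11 (Red): { -1 -1/2 | -1/4 0 } ⇒ -3/8
edge 5 of 11 (Red): { -1 -1/2 | -3/8 -1/4 0 } ⇒ -7/16
edge 6 of 11 (Blue): { -1 -1/2 -7/16 | -3/8 -1/4 0 } ⇒ -13/32
edge 7 of 11 (Blue): { -1 -1/2 -7/16 -13/32 | -3/8 -1/4 0 } ⇒ -25/64
edge 8 of 11 (Red): { -1 -1/2 -7/16 -13/32 | -25/64 -3/8 -1/4 0 } ⇒ -51/128
edge 9 of 11 (Blue): { -1 -1/2 -7/16 -13/32 -51/128 | -25/64 -3/8 -1/4 0 } ⇒ -101/256
edge 10 of 11 (Red): { -1 -1/2 -7/16 -13/32 -51/128 | -101/256 -25/64 -3/8 -1/4 0 } ⇒ -203/512
edge 11 of 11 (Red): { -1 -1/2 -7/16 -13/32 -51/128 | -203/512 -101/256 -25/64 -3/8 -1/4 0 } ⇒ -407/1024

-407/1024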